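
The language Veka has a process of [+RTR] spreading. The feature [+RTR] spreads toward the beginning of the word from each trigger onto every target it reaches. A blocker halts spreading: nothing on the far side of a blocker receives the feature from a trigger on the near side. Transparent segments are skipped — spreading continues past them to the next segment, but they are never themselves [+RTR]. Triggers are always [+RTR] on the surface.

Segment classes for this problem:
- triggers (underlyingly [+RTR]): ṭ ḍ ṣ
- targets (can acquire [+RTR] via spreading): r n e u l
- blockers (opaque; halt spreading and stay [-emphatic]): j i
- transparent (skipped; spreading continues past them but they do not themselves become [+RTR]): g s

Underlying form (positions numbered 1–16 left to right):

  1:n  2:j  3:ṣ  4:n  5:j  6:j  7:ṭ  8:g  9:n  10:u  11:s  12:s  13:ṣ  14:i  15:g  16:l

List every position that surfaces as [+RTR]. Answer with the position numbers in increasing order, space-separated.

3 7 9 10 13

From /ṣ/ at 3 leftward: 2 /j/ blocks.
From /ṭ/ at 7 leftward: 6 /j/ blocks.
From /ṣ/ at 13 leftward: 12 /s/ transparent; 11 /s/ transparent; 10 /u/ → [+RTR]; 9 /n/ → [+RTR]; 8 /g/ transparent; 7 /ṭ/ is itself a trigger — this domain ends here.
Targets with no active source: positions 1 4 16 stay [-emphatic].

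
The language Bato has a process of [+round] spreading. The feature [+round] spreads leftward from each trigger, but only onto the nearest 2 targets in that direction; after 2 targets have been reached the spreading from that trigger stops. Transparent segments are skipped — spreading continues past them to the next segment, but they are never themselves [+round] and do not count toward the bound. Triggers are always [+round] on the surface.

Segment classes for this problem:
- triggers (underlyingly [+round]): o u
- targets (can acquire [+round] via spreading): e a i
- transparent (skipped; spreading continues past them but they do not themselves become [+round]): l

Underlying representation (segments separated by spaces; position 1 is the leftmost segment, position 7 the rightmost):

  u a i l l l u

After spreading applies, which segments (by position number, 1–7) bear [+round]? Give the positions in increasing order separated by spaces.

From /u/ at 1 leftward: word edge.
From /u/ at 7 leftward: 6 /l/ transparent; 5 /l/ transparent; 4 /l/ transparent; 3 /i/ → [+round]; 2 /a/ → [+round]; bound reached.

1 2 3 7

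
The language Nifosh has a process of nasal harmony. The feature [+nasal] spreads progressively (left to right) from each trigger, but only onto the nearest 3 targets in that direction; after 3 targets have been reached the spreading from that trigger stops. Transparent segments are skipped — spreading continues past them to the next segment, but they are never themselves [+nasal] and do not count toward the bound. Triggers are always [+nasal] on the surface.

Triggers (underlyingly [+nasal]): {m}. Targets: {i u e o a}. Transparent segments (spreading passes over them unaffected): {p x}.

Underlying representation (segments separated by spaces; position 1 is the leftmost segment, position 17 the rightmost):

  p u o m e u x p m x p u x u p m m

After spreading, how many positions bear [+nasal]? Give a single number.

8

From /m/ at 4 rightward: 5 /e/ → [+nasal]; 6 /u/ → [+nasal]; 7 /x/ transparent; 8 /p/ transparent; 9 /m/ is itself a trigger — this domain ends here.
From /m/ at 9 rightward: 10 /x/ transparent; 11 /p/ transparent; 12 /u/ → [+nasal]; 13 /x/ transparent; 14 /u/ → [+nasal]; 15 /p/ transparent; 16 /m/ is itself a trigger — this domain ends here.
From /m/ at 16 rightward: 17 /m/ is itself a trigger — this domain ends here.
From /m/ at 17 rightward: word edge.
Targets with no active source: positions 2 3 stay [-nasal].
[+nasal] positions on the surface: 4 5 6 9 12 14 16 17.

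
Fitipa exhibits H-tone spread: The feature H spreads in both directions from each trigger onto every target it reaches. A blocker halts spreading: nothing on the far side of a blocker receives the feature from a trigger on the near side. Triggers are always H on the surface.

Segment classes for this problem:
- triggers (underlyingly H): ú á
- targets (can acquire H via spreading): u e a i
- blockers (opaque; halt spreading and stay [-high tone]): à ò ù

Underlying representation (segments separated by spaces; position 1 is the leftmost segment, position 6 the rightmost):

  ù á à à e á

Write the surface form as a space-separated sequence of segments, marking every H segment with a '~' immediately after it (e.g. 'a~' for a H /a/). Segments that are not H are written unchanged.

From /á/ at 2 rightward: 3 /à/ blocks.
From /á/ at 2 leftward: 1 /ù/ blocks.
From /á/ at 6 rightward: word edge.
From /á/ at 6 leftward: 5 /e/ → H; 4 /à/ blocks.
H positions on the surface: 2 5 6.

ù á~ à à e~ á~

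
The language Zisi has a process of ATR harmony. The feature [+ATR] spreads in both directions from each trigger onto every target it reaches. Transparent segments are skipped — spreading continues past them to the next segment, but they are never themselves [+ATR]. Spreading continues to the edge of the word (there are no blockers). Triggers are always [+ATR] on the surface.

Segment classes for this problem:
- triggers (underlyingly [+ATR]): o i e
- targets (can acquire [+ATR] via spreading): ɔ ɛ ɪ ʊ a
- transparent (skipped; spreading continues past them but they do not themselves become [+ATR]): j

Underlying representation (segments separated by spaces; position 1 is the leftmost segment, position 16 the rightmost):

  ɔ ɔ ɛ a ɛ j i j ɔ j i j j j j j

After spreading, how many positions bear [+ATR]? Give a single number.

8

From /i/ at 7 rightward: 8 /j/ transparent; 9 /ɔ/ → [+ATR]; 10 /j/ transparent; 11 /i/ is itself a trigger — this domain ends here.
From /i/ at 7 leftward: 6 /j/ transparent; 5 /ɛ/ → [+ATR]; 4 /a/ → [+ATR]; 3 /ɛ/ → [+ATR]; 2 /ɔ/ → [+ATR]; 1 /ɔ/ → [+ATR]; word edge.
From /i/ at 11 rightward: 12 /j/ transparent; 13 /j/ transparent; 14 /j/ transparent; 15 /j/ transparent; 16 /j/ transparent; word edge.
From /i/ at 11 leftward: 10 /j/ transparent; 9 /ɔ/ → [+ATR]; 8 /j/ transparent; 7 /i/ is itself a trigger — this domain ends here.
[+ATR] positions on the surface: 1 2 3 4 5 7 9 11.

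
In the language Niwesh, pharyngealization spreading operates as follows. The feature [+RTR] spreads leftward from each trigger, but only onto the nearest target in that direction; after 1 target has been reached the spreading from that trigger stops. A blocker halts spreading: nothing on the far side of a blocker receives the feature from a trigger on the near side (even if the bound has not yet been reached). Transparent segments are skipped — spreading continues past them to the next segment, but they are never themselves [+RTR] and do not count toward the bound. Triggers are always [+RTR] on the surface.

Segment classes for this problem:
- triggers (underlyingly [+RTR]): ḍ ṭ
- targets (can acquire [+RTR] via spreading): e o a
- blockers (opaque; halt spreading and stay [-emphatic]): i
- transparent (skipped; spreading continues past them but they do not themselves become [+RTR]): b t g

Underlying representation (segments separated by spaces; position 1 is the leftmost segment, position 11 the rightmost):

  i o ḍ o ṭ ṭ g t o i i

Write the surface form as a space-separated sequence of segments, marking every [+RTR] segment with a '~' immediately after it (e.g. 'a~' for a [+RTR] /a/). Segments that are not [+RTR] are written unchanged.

From /ḍ/ at 3 leftward: 2 /o/ → [+RTR]; bound reached.
From /ṭ/ at 5 leftward: 4 /o/ → [+RTR]; bound reached.
From /ṭ/ at 6 leftward: 5 /ṭ/ is itself a trigger — this domain ends here.
Target with no active source: position 9 stays [-emphatic].
[+RTR] positions on the surface: 2 3 4 5 6.

i o~ ḍ~ o~ ṭ~ ṭ~ g t o i i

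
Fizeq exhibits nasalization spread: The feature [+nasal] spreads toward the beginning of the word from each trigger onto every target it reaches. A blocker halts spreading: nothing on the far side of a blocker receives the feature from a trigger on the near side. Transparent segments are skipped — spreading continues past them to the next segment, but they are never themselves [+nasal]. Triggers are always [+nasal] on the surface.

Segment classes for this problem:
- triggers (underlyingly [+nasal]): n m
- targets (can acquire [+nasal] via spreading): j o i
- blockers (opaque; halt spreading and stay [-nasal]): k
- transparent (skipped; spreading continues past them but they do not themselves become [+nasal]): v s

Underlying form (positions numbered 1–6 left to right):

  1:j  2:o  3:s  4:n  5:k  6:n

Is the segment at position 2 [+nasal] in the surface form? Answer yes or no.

yes

From /n/ at 4 leftward: 3 /s/ transparent; 2 /o/ → [+nasal]; 1 /j/ → [+nasal]; word edge.
From /n/ at 6 leftward: 5 /k/ blocks.
[+nasal] positions on the surface: 1 2 4 6.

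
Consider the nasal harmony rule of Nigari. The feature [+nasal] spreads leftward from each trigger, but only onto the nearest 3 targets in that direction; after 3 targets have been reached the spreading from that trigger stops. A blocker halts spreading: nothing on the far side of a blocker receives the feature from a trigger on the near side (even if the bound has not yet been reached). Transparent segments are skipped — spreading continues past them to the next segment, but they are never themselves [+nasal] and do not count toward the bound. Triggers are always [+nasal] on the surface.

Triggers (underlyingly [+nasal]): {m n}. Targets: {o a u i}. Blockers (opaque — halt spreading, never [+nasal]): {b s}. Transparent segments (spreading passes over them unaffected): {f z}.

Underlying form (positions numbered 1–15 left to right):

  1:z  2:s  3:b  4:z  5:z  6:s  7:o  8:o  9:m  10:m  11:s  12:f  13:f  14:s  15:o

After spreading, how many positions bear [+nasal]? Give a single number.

From /m/ at 9 leftward: 8 /o/ → [+nasal]; 7 /o/ → [+nasal]; 6 /s/ blocks.
From /m/ at 10 leftward: 9 /m/ is itself a trigger — this domain ends here.
Target with no active source: position 15 stays [-nasal].
[+nasal] positions on the surface: 7 8 9 10.

4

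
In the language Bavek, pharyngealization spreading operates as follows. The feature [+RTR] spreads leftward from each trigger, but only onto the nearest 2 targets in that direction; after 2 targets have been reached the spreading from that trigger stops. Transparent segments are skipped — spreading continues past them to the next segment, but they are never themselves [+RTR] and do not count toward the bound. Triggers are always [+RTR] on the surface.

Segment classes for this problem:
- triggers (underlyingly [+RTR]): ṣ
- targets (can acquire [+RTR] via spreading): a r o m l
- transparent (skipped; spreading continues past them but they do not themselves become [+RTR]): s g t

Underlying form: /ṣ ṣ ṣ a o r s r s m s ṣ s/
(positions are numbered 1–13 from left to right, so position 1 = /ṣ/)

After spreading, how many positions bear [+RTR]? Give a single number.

From /ṣ/ at 1 leftward: word edge.
From /ṣ/ at 2 leftward: 1 /ṣ/ is itself a trigger — this domain ends here.
From /ṣ/ at 3 leftward: 2 /ṣ/ is itself a trigger — this domain ends here.
From /ṣ/ at 12 leftward: 11 /s/ transparent; 10 /m/ → [+RTR]; 9 /s/ transparent; 8 /r/ → [+RTR]; bound reached.
Targets with no active source: positions 4 5 6 stay [-emphatic].
[+RTR] positions on the surface: 1 2 3 8 10 12.

6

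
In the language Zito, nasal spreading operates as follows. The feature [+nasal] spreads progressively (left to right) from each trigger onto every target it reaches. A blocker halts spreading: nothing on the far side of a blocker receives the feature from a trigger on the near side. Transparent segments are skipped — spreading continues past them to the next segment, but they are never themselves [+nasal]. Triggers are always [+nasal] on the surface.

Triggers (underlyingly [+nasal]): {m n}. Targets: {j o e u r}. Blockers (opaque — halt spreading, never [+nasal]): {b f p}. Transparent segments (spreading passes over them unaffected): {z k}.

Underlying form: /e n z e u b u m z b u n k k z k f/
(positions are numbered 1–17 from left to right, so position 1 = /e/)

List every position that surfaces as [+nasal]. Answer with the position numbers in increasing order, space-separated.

From /n/ at 2 rightward: 3 /z/ transparent; 4 /e/ → [+nasal]; 5 /u/ → [+nasal]; 6 /b/ blocks.
From /m/ at 8 rightward: 9 /z/ transparent; 10 /b/ blocks.
From /n/ at 12 rightward: 13 /k/ transparent; 14 /k/ transparent; 15 /z/ transparent; 16 /k/ transparent; 17 /f/ blocks.
Targets with no active source: positions 1 7 11 stay [-nasal].

2 4 5 8 12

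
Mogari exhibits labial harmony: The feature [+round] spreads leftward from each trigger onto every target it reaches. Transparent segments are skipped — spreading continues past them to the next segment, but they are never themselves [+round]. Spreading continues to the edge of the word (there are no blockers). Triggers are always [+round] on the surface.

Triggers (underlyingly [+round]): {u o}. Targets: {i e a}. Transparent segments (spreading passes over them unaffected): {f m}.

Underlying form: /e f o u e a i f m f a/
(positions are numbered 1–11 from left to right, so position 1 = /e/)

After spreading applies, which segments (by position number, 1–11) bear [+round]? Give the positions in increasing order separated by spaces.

From /o/ at 3 leftward: 2 /f/ transparent; 1 /e/ → [+round]; word edge.
From /u/ at 4 leftward: 3 /o/ is itself a trigger — this domain ends here.
Targets with no active source: positions 5 6 7 11 stay [-round].

1 3 4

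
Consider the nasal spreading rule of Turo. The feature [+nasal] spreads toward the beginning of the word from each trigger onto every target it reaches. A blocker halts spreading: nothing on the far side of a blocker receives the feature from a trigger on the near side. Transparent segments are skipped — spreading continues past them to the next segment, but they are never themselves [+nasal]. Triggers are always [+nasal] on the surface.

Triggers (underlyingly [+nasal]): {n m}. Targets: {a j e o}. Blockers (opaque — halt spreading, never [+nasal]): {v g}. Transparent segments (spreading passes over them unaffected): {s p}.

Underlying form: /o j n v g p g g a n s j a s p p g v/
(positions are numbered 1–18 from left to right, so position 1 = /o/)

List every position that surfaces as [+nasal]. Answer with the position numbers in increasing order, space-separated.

1 2 3 9 10

From /n/ at 3 leftward: 2 /j/ → [+nasal]; 1 /o/ → [+nasal]; word edge.
From /n/ at 10 leftward: 9 /a/ → [+nasal]; 8 /g/ blocks.
Targets with no active source: positions 12 13 stay [-nasal].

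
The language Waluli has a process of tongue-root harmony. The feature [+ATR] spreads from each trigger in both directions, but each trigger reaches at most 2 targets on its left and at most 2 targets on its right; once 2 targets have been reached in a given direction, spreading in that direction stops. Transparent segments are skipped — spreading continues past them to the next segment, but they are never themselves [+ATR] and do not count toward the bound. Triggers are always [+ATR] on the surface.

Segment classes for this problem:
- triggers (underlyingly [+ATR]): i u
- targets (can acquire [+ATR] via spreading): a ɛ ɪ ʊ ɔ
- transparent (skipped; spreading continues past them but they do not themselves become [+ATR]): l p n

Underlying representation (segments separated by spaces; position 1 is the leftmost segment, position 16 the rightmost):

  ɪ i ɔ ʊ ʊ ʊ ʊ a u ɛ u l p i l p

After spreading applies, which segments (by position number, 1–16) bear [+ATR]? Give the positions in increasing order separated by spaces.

From /i/ at 2 rightward: 3 /ɔ/ → [+ATR]; 4 /ʊ/ → [+ATR]; bound reached.
From /i/ at 2 leftward: 1 /ɪ/ → [+ATR]; word edge.
From /u/ at 9 rightward: 10 /ɛ/ → [+ATR]; 11 /u/ is itself a trigger — this domain ends here.
From /u/ at 9 leftward: 8 /a/ → [+ATR]; 7 /ʊ/ → [+ATR]; bound reached.
From /u/ at 11 rightward: 12 /l/ transparent; 13 /p/ transparent; 14 /i/ is itself a trigger — this domain ends here.
From /u/ at 11 leftward: 10 /ɛ/ → [+ATR]; 9 /u/ is itself a trigger — this domain ends here.
From /i/ at 14 rightward: 15 /l/ transparent; 16 /p/ transparent; word edge.
From /i/ at 14 leftward: 13 /p/ transparent; 12 /l/ transparent; 11 /u/ is itself a trigger — this domain ends here.
Targets with no active source: positions 5 6 stay [-ATR].

1 2 3 4 7 8 9 10 11 14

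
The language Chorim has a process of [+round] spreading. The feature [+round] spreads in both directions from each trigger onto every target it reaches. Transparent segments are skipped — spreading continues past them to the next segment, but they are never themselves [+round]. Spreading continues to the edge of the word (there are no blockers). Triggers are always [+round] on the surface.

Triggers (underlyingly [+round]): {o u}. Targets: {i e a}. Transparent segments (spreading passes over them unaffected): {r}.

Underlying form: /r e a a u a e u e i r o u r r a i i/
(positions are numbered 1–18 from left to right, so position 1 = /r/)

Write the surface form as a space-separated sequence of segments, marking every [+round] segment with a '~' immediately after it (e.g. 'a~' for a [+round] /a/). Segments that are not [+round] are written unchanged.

From /u/ at 5 rightward: 6 /a/ → [+round]; 7 /e/ → [+round]; 8 /u/ is itself a trigger — this domain ends here.
From /u/ at 5 leftward: 4 /a/ → [+round]; 3 /a/ → [+round]; 2 /e/ → [+round]; 1 /r/ transparent; word edge.
From /u/ at 8 rightward: 9 /e/ → [+round]; 10 /i/ → [+round]; 11 /r/ transparent; 12 /o/ is itself a trigger — this domain ends here.
From /u/ at 8 leftward: 7 /e/ → [+round]; 6 /a/ → [+round]; 5 /u/ is itself a trigger — this domain ends here.
From /o/ at 12 rightward: 13 /u/ is itself a trigger — this domain ends here.
From /o/ at 12 leftward: 11 /r/ transparent; 10 /i/ → [+round]; 9 /e/ → [+round]; 8 /u/ is itself a trigger — this domain ends here.
From /u/ at 13 rightward: 14 /r/ transparent; 15 /r/ transparent; 16 /a/ → [+round]; 17 /i/ → [+round]; 18 /i/ → [+round]; word edge.
From /u/ at 13 leftward: 12 /o/ is itself a trigger — this domain ends here.
[+round] positions on the surface: 2 3 4 5 6 7 8 9 10 12 13 16 17 18.

r e~ a~ a~ u~ a~ e~ u~ e~ i~ r o~ u~ r r a~ i~ i~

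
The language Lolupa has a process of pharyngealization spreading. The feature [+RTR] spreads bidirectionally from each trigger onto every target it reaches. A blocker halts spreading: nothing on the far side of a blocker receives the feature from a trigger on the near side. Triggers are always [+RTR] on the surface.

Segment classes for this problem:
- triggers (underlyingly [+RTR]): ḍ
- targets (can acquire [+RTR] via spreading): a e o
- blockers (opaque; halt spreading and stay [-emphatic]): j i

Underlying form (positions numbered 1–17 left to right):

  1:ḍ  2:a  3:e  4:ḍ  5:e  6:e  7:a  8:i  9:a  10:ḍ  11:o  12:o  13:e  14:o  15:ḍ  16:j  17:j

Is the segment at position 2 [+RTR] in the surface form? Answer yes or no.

From /ḍ/ at 1 rightward: 2 /a/ → [+RTR]; 3 /e/ → [+RTR]; 4 /ḍ/ is itself a trigger — this domain ends here.
From /ḍ/ at 1 leftward: word edge.
From /ḍ/ at 4 rightward: 5 /e/ → [+RTR]; 6 /e/ → [+RTR]; 7 /a/ → [+RTR]; 8 /i/ blocks.
From /ḍ/ at 4 leftward: 3 /e/ → [+RTR]; 2 /a/ → [+RTR]; 1 /ḍ/ is itself a trigger — this domain ends here.
From /ḍ/ at 10 rightward: 11 /o/ → [+RTR]; 12 /o/ → [+RTR]; 13 /e/ → [+RTR]; 14 /o/ → [+RTR]; 15 /ḍ/ is itself a trigger — this domain ends here.
From /ḍ/ at 10 leftward: 9 /a/ → [+RTR]; 8 /i/ blocks.
From /ḍ/ at 15 rightward: 16 /j/ blocks.
From /ḍ/ at 15 leftward: 14 /o/ → [+RTR]; 13 /e/ → [+RTR]; 12 /o/ → [+RTR]; 11 /o/ → [+RTR]; 10 /ḍ/ is itself a trigger — this domain ends here.
[+RTR] positions on the surface: 1 2 3 4 5 6 7 9 10 11 12 13 14 15.

yes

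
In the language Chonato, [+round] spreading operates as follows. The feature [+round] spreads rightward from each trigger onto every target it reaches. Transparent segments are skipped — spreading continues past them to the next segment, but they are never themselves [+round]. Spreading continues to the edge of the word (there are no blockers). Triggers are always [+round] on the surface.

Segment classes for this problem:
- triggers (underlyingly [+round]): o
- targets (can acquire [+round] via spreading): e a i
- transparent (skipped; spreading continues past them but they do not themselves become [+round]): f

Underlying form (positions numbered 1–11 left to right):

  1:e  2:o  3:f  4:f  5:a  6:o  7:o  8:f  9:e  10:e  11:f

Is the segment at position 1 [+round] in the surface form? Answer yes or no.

no

From /o/ at 2 rightward: 3 /f/ transparent; 4 /f/ transparent; 5 /a/ → [+round]; 6 /o/ is itself a trigger — this domain ends here.
From /o/ at 6 rightward: 7 /o/ is itself a trigger — this domain ends here.
From /o/ at 7 rightward: 8 /f/ transparent; 9 /e/ → [+round]; 10 /e/ → [+round]; 11 /f/ transparent; word edge.
Target with no active source: position 1 stays [-round].
[+round] positions on the surface: 2 5 6 7 9 10.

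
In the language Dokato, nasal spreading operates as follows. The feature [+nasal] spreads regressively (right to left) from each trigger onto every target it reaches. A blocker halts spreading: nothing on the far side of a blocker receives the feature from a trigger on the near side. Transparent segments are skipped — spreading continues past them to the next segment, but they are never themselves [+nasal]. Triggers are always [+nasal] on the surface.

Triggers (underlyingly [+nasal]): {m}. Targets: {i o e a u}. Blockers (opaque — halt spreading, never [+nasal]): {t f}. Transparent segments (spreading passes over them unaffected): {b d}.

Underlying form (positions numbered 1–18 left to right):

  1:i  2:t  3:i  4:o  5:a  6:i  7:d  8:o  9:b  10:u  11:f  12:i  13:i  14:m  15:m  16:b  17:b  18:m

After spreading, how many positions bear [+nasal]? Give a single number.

From /m/ at 14 leftward: 13 /i/ → [+nasal]; 12 /i/ → [+nasal]; 11 /f/ blocks.
From /m/ at 15 leftward: 14 /m/ is itself a trigger — this domain ends here.
From /m/ at 18 leftward: 17 /b/ transparent; 16 /b/ transparent; 15 /m/ is itself a trigger — this domain ends here.
Targets with no active source: positions 1 3 4 5 6 8 10 stay [-nasal].
[+nasal] positions on the surface: 12 13 14 15 18.

5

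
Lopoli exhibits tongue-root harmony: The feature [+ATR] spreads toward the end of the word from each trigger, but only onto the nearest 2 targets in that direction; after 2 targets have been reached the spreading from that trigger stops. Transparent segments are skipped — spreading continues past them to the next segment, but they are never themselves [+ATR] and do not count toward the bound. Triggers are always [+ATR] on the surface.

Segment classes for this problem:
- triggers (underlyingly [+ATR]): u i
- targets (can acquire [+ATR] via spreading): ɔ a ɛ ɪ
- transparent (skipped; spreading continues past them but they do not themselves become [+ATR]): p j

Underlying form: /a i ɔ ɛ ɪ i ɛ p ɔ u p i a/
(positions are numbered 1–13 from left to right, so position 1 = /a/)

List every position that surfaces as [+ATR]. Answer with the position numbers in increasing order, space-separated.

From /i/ at 2 rightward: 3 /ɔ/ → [+ATR]; 4 /ɛ/ → [+ATR]; bound reached.
From /i/ at 6 rightward: 7 /ɛ/ → [+ATR]; 8 /p/ transparent; 9 /ɔ/ → [+ATR]; bound reached.
From /u/ at 10 rightward: 11 /p/ transparent; 12 /i/ is itself a trigger — this domain ends here.
From /i/ at 12 rightward: 13 /a/ → [+ATR]; word edge.
Targets with no active source: positions 1 5 stay [-ATR].

2 3 4 6 7 9 10 12 13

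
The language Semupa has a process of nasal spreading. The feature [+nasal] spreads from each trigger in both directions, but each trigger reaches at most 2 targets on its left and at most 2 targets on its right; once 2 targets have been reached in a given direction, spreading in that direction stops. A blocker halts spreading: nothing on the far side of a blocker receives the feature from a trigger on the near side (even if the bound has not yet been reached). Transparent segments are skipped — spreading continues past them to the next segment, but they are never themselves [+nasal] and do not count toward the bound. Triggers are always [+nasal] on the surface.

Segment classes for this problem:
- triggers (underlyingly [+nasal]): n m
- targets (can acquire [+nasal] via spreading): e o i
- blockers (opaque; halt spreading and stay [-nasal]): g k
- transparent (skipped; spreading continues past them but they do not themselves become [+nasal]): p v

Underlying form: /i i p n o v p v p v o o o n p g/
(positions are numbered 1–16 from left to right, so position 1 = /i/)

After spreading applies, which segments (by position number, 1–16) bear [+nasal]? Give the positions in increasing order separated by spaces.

From /n/ at 4 rightward: 5 /o/ → [+nasal]; 6 /v/ transparent; 7 /p/ transparent; 8 /v/ transparent; 9 /p/ transparent; 10 /v/ transparent; 11 /o/ → [+nasal]; bound reached.
From /n/ at 4 leftward: 3 /p/ transparent; 2 /i/ → [+nasal]; 1 /i/ → [+nasal]; bound reached.
From /n/ at 14 rightward: 15 /p/ transparent; 16 /g/ blocks.
From /n/ at 14 leftward: 13 /o/ → [+nasal]; 12 /o/ → [+nasal]; bound reached.

1 2 4 5 11 12 13 14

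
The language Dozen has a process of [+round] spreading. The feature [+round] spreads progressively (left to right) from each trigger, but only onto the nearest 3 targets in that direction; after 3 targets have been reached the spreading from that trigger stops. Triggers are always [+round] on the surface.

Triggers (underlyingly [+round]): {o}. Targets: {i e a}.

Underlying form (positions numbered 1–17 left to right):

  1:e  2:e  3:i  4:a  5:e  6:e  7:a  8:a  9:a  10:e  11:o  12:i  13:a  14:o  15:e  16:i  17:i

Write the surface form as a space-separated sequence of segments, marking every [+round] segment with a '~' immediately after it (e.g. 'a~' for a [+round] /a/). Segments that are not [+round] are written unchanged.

From /o/ at 11 rightward: 12 /i/ → [+round]; 13 /a/ → [+round]; 14 /o/ is itself a trigger — this domain ends here.
From /o/ at 14 rightward: 15 /e/ → [+round]; 16 /i/ → [+round]; 17 /i/ → [+round]; bound reached.
Targets with no active source: positions 1 2 3 4 5 6 7 8 9 10 stay [-round].
[+round] positions on the surface: 11 12 13 14 15 16 17.

e e i a e e a a a e o~ i~ a~ o~ e~ i~ i~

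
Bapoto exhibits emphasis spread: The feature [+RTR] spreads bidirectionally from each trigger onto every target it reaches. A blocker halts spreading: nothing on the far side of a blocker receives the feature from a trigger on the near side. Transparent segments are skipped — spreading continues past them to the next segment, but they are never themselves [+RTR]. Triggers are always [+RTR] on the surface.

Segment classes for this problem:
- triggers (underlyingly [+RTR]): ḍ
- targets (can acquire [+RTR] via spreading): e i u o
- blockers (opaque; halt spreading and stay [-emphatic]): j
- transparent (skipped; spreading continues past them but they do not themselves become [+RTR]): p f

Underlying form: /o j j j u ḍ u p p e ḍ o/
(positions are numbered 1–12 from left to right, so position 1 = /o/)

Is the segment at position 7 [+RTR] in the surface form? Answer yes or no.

yes

From /ḍ/ at 6 rightward: 7 /u/ → [+RTR]; 8 /p/ transparent; 9 /p/ transparent; 10 /e/ → [+RTR]; 11 /ḍ/ is itself a trigger — this domain ends here.
From /ḍ/ at 6 leftward: 5 /u/ → [+RTR]; 4 /j/ blocks.
From /ḍ/ at 11 rightward: 12 /o/ → [+RTR]; word edge.
From /ḍ/ at 11 leftward: 10 /e/ → [+RTR]; 9 /p/ transparent; 8 /p/ transparent; 7 /u/ → [+RTR]; 6 /ḍ/ is itself a trigger — this domain ends here.
Target with no active source: position 1 stays [-emphatic].
[+RTR] positions on the surface: 5 6 7 10 11 12.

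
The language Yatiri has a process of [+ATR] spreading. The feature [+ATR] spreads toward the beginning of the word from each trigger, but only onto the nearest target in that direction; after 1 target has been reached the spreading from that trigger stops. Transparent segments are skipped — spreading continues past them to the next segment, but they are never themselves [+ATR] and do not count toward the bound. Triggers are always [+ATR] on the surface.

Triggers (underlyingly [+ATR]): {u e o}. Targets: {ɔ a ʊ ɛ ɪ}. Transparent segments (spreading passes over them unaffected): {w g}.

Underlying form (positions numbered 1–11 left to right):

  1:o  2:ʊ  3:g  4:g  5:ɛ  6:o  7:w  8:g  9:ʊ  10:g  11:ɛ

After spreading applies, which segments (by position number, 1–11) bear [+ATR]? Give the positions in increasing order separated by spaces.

From /o/ at 1 leftward: word edge.
From /o/ at 6 leftward: 5 /ɛ/ → [+ATR]; bound reached.
Targets with no active source: positions 2 9 11 stay [-ATR].

1 5 6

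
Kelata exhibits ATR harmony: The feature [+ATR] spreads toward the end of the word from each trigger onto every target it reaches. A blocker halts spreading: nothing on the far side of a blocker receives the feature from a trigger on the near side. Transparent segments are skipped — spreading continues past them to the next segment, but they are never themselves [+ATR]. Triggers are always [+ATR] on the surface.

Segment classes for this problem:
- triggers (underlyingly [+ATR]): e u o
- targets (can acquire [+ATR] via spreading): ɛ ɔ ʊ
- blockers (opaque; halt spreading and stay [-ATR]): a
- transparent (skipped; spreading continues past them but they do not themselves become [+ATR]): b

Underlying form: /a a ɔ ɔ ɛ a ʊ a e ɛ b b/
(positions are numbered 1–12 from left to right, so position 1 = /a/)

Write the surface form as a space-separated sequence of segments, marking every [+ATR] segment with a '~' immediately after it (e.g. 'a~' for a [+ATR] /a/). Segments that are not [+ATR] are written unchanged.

From /e/ at 9 rightward: 10 /ɛ/ → [+ATR]; 11 /b/ transparent; 12 /b/ transparent; word edge.
Targets with no active source: positions 3 4 5 7 stay [-ATR].
[+ATR] positions on the surface: 9 10.

a a ɔ ɔ ɛ a ʊ a e~ ɛ~ b b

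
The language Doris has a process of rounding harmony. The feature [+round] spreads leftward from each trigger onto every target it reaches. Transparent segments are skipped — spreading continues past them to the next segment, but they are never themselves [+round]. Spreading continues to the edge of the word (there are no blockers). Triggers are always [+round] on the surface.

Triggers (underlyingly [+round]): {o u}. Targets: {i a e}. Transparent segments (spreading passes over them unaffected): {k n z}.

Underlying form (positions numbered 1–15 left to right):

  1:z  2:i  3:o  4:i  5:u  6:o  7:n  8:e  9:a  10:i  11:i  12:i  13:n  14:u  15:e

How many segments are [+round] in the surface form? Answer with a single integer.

11

From /o/ at 3 leftward: 2 /i/ → [+round]; 1 /z/ transparent; word edge.
From /u/ at 5 leftward: 4 /i/ → [+round]; 3 /o/ is itself a trigger — this domain ends here.
From /o/ at 6 leftward: 5 /u/ is itself a trigger — this domain ends here.
From /u/ at 14 leftward: 13 /n/ transparent; 12 /i/ → [+round]; 11 /i/ → [+round]; 10 /i/ → [+round]; 9 /a/ → [+round]; 8 /e/ → [+round]; 7 /n/ transparent; 6 /o/ is itself a trigger — this domain ends here.
Target with no active source: position 15 stays [-round].
[+round] positions on the surface: 2 3 4 5 6 8 9 10 11 12 14.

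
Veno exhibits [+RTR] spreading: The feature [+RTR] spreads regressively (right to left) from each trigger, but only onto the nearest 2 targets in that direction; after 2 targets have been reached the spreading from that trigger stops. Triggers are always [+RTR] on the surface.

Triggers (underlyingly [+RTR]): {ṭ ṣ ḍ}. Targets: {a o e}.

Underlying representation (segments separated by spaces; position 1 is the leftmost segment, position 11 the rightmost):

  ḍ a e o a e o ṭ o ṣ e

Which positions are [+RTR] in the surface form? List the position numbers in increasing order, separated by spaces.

1 6 7 8 9 10

From /ḍ/ at 1 leftward: word edge.
From /ṭ/ at 8 leftward: 7 /o/ → [+RTR]; 6 /e/ → [+RTR]; bound reached.
From /ṣ/ at 10 leftward: 9 /o/ → [+RTR]; 8 /ṭ/ is itself a trigger — this domain ends here.
Targets with no active source: positions 2 3 4 5 11 stay [-emphatic].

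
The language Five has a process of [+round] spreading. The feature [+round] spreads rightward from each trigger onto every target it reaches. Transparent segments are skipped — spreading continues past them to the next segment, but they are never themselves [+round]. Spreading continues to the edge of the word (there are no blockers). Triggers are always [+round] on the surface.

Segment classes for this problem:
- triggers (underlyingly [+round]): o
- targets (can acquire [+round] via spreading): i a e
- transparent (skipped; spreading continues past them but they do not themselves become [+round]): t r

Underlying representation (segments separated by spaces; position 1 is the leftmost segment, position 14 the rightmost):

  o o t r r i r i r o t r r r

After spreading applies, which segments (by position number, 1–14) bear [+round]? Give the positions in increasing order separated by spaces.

From /o/ at 1 rightward: 2 /o/ is itself a trigger — this domain ends here.
From /o/ at 2 rightward: 3 /t/ transparent; 4 /r/ transparent; 5 /r/ transparent; 6 /i/ → [+round]; 7 /r/ transparent; 8 /i/ → [+round]; 9 /r/ transparent; 10 /o/ is itself a trigger — this domain ends here.
From /o/ at 10 rightward: 11 /t/ transparent; 12 /r/ transparent; 13 /r/ transparent; 14 /r/ transparent; word edge.

1 2 6 8 10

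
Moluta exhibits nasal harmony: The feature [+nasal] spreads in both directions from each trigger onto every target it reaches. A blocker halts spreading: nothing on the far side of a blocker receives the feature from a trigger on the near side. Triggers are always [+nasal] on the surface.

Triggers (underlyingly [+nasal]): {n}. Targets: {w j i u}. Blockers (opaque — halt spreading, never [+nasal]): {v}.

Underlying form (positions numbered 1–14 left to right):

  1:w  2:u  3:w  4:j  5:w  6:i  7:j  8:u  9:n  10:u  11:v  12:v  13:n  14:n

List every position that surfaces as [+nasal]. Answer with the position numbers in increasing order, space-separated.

1 2 3 4 5 6 7 8 9 10 13 14

From /n/ at 9 rightward: 10 /u/ → [+nasal]; 11 /v/ blocks.
From /n/ at 9 leftward: 8 /u/ → [+nasal]; 7 /j/ → [+nasal]; 6 /i/ → [+nasal]; 5 /w/ → [+nasal]; 4 /j/ → [+nasal]; 3 /w/ → [+nasal]; 2 /u/ → [+nasal]; 1 /w/ → [+nasal]; word edge.
From /n/ at 13 rightward: 14 /n/ is itself a trigger — this domain ends here.
From /n/ at 13 leftward: 12 /v/ blocks.
From /n/ at 14 rightward: word edge.
From /n/ at 14 leftward: 13 /n/ is itself a trigger — this domain ends here.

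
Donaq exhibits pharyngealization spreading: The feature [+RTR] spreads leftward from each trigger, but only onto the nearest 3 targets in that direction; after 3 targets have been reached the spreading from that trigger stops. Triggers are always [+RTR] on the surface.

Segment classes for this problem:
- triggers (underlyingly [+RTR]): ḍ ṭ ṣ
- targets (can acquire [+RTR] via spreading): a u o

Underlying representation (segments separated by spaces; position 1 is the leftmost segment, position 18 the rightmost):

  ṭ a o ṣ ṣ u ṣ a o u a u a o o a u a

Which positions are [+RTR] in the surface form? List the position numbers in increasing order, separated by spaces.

1 2 3 4 5 6 7

From /ṭ/ at 1 leftward: word edge.
From /ṣ/ at 4 leftward: 3 /o/ → [+RTR]; 2 /a/ → [+RTR]; 1 /ṭ/ is itself a trigger — this domain ends here.
From /ṣ/ at 5 leftward: 4 /ṣ/ is itself a trigger — this domain ends here.
From /ṣ/ at 7 leftward: 6 /u/ → [+RTR]; 5 /ṣ/ is itself a trigger — this domain ends here.
Targets with no active source: positions 8 9 10 11 12 13 14 15 16 17 18 stay [-emphatic].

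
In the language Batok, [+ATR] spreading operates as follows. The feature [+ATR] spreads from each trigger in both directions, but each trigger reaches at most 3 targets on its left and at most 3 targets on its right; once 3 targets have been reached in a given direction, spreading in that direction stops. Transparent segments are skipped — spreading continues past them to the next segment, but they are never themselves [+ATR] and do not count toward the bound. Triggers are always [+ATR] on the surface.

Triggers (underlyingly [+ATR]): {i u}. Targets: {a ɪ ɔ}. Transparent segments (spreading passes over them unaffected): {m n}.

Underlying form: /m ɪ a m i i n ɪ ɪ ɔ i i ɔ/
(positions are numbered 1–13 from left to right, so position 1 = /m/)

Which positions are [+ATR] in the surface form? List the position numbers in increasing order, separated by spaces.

2 3 5 6 8 9 10 11 12 13

From /i/ at 5 rightward: 6 /i/ is itself a trigger — this domain ends here.
From /i/ at 5 leftward: 4 /m/ transparent; 3 /a/ → [+ATR]; 2 /ɪ/ → [+ATR]; 1 /m/ transparent; word edge.
From /i/ at 6 rightward: 7 /n/ transparent; 8 /ɪ/ → [+ATR]; 9 /ɪ/ → [+ATR]; 10 /ɔ/ → [+ATR]; bound reached.
From /i/ at 6 leftward: 5 /i/ is itself a trigger — this domain ends here.
From /i/ at 11 rightward: 12 /i/ is itself a trigger — this domain ends here.
From /i/ at 11 leftward: 10 /ɔ/ → [+ATR]; 9 /ɪ/ → [+ATR]; 8 /ɪ/ → [+ATR]; bound reached.
From /i/ at 12 rightward: 13 /ɔ/ → [+ATR]; word edge.
From /i/ at 12 leftward: 11 /i/ is itself a trigger — this domain ends here.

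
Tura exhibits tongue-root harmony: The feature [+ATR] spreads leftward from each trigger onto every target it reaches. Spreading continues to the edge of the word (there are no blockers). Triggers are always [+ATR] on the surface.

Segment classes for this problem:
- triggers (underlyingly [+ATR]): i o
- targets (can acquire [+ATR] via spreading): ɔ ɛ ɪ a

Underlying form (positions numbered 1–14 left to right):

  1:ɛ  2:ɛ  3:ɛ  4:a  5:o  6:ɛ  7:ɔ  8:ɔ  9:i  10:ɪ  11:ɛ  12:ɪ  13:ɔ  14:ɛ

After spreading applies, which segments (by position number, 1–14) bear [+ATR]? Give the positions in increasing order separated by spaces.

From /o/ at 5 leftward: 4 /a/ → [+ATR]; 3 /ɛ/ → [+ATR]; 2 /ɛ/ → [+ATR]; 1 /ɛ/ → [+ATR]; word edge.
From /i/ at 9 leftward: 8 /ɔ/ → [+ATR]; 7 /ɔ/ → [+ATR]; 6 /ɛ/ → [+ATR]; 5 /o/ is itself a trigger — this domain ends here.
Targets with no active source: positions 10 11 12 13 14 stay [-ATR].

1 2 3 4 5 6 7 8 9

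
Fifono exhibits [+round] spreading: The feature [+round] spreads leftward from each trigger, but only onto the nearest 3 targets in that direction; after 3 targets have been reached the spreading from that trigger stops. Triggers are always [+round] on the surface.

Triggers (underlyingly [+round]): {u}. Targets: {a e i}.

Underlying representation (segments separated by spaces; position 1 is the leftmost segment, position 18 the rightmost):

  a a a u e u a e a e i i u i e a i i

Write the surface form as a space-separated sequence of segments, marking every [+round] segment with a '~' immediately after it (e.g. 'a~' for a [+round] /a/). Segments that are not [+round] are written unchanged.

From /u/ at 4 leftward: 3 /a/ → [+round]; 2 /a/ → [+round]; 1 /a/ → [+round]; bound reached.
From /u/ at 6 leftward: 5 /e/ → [+round]; 4 /u/ is itself a trigger — this domain ends here.
From /u/ at 13 leftward: 12 /i/ → [+round]; 11 /i/ → [+round]; 10 /e/ → [+round]; bound reached.
Targets with no active source: positions 7 8 9 14 15 16 17 18 stay [-round].
[+round] positions on the surface: 1 2 3 4 5 6 10 11 12 13.

a~ a~ a~ u~ e~ u~ a e a e~ i~ i~ u~ i e a i i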